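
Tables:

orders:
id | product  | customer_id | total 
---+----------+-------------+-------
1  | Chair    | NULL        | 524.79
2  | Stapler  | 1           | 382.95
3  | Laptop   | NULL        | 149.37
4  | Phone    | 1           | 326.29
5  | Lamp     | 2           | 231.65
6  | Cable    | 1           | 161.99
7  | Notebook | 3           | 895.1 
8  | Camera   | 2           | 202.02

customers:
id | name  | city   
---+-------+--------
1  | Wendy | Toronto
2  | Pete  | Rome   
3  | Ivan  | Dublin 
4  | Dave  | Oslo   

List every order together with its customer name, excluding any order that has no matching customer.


INNER JOIN keeps only orders rows whose customer_id matches an id in customers. Walk through each order:
  - order 1 (Chair): customer_id=NULL, no match -> dropped
  - order 2 (Stapler): customer_id=1 -> matches Wendy
  - order 3 (Laptop): customer_id=NULL, no match -> dropped
  - order 4 (Phone): customer_id=1 -> matches Wendy
  - order 5 (Lamp): customer_id=2 -> matches Pete
  - order 6 (Cable): customer_id=1 -> matches Wendy
  - order 7 (Notebook): customer_id=3 -> matches Ivan
  - order 8 (Camera): customer_id=2 -> matches Pete
So 2 of 8 rows are dropped.

SQL:
SELECT a.product, b.name AS customer
FROM orders a
INNER JOIN customers b ON a.customer_id = b.id

Result:
product  | customer
---------+---------
Stapler  | Wendy   
Phone    | Wendy   
Lamp     | Pete    
Cable    | Wendy   
Notebook | Ivan    
Camera   | Pete    


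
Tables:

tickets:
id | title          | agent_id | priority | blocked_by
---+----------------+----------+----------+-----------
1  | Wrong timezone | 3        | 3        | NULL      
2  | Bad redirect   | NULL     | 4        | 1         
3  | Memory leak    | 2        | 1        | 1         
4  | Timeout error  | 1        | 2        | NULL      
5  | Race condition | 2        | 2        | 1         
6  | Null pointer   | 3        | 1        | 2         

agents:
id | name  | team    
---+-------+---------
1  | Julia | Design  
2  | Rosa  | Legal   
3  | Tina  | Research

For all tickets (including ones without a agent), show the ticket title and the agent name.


LEFT JOIN keeps every row from tickets (the left table); where agent_id has no match in agents, the agent columns become NULL. Walk through each ticket:
  - ticket 1 (Wrong timezone): agent_id=3 -> matches Tina
  - ticket 2 (Bad redirect): agent_id=NULL, no match -> kept with NULL
  - ticket 3 (Memory leak): agent_id=2 -> matches Rosa
  - ticket 4 (Timeout error): agent_id=1 -> matches Julia
  - ticket 5 (Race condition): agent_id=2 -> matches Rosa
  - ticket 6 (Null pointer): agent_id=3 -> matches Tina
All 6 rows appear; 1 has NULL agent.

SQL:
SELECT a.title, b.name AS agent
FROM tickets a
LEFT JOIN agents b ON a.agent_id = b.id

Result:
title          | agent
---------------+------
Wrong timezone | Tina 
Bad redirect   | NULL 
Memory leak    | Rosa 
Timeout error  | Julia
Race condition | Rosa 
Null pointer   | Tina 


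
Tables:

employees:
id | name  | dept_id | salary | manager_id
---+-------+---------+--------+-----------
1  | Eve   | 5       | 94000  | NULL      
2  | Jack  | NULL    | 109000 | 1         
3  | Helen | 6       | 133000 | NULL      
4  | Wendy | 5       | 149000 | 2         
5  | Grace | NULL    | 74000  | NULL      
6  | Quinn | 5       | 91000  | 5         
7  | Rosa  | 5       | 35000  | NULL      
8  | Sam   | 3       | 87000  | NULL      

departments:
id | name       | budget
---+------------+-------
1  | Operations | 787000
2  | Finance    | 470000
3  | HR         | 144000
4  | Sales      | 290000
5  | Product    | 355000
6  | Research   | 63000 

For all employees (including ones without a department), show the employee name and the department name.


LEFT JOIN keeps every row from employees (the left table); where dept_id has no match in departments, the department columns become NULL. Walk through each employee:
  - employee 1 (Eve): dept_id=5 -> matches Product
  - employee 2 (Jack): dept_id=NULL, no match -> kept with NULL
  - employee 3 (Helen): dept_id=6 -> matches Research
  - employee 4 (Wendy): dept_id=5 -> matches Product
  - employee 5 (Grace): dept_id=NULL, no match -> kept with NULL
  - employee 6 (Quinn): dept_id=5 -> matches Product
  - employee 7 (Rosa): dept_id=5 -> matches Product
  - employee 8 (Sam): dept_id=3 -> matches HR
All 8 rows appear; 2 have NULL department.

SQL:
SELECT a.name, b.name AS department
FROM employees a
LEFT JOIN departments b ON a.dept_id = b.id

Result:
name  | department
------+-----------
Eve   | Product   
Jack  | NULL      
Helen | Research  
Wendy | Product   
Grace | NULL      
Quinn | Product   
Rosa  | Product   
Sam   | HR        


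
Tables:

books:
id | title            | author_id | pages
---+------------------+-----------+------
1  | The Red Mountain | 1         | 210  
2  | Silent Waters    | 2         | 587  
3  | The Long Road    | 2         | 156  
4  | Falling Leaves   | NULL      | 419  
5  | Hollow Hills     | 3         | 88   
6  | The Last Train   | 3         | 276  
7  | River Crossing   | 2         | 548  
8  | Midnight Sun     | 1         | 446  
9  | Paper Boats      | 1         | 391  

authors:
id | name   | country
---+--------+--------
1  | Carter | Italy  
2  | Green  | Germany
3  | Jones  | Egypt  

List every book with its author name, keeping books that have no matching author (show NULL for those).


LEFT JOIN keeps every row from books (the left table); where author_id has no match in authors, the author columns become NULL. Walk through each book:
  - book 1 (The Red Mountain): author_id=1 -> matches Carter
  - book 2 (Silent Waters): author_id=2 -> matches Green
  - book 3 (The Long Road): author_id=2 -> matches Green
  - book 4 (Falling Leaves): author_id=NULL, no match -> kept with NULL
  - book 5 (Hollow Hills): author_id=3 -> matches Jones
  - book 6 (The Last Train): author_id=3 -> matches Jones
  - book 7 (River Crossing): author_id=2 -> matches Green
  - book 8 (Midnight Sun): author_id=1 -> matches Carter
  - book 9 (Paper Boats): author_id=1 -> matches Carter
All 9 rows appear; 1 has NULL author.

SQL:
SELECT a.title, b.name AS author
FROM books a
LEFT JOIN authors b ON a.author_id = b.id

Result:
title            | author
-----------------+-------
The Red Mountain | Carter
Silent Waters    | Green 
The Long Road    | Green 
Falling Leaves   | NULL  
Hollow Hills     | Jones 
The Last Train   | Jones 
River Crossing   | Green 
Midnight Sun     | Carter
Paper Boats      | Carter


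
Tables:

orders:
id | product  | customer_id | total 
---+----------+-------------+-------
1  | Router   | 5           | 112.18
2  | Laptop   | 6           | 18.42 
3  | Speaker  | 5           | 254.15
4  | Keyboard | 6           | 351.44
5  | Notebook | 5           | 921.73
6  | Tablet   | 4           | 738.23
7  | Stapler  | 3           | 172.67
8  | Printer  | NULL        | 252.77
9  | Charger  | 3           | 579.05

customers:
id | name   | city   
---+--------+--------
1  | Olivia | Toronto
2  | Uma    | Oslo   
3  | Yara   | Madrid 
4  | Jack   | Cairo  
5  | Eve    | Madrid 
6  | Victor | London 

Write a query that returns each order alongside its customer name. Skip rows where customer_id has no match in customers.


INNER JOIN keeps only orders rows whose customer_id matches an id in customers. Walk through each order:
  - order 1 (Router): customer_id=5 -> matches Eve
  - order 2 (Laptop): customer_id=6 -> matches Victor
  - order 3 (Speaker): customer_id=5 -> matches Eve
  - order 4 (Keyboard): customer_id=6 -> matches Victor
  - order 5 (Notebook): customer_id=5 -> matches Eve
  - order 6 (Tablet): customer_id=4 -> matches Jack
  - order 7 (Stapler): customer_id=3 -> matches Yara
  - order 8 (Printer): customer_id=NULL, no match -> dropped
  - order 9 (Charger): customer_id=3 -> matches Yara
So 1 of 9 rows is dropped.

SQL:
SELECT a.product, b.name AS customer
FROM orders a
INNER JOIN customers b ON a.customer_id = b.id

Result:
product  | customer
---------+---------
Router   | Eve     
Laptop   | Victor  
Speaker  | Eve     
Keyboard | Victor  
Notebook | Eve     
Tablet   | Jack    
Stapler  | Yara    
Charger  | Yara    


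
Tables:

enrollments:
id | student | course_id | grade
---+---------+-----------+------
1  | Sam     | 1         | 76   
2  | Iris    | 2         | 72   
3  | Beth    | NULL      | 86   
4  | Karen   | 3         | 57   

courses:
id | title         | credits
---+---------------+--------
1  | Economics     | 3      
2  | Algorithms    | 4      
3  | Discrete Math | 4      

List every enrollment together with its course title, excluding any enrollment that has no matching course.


INNER JOIN keeps only enrollments rows whose course_id matches an id in courses. Walk through each enrollment:
  - enrollment 1 (Sam): course_id=1 -> matches Economics
  - enrollment 2 (Iris): course_id=2 -> matches Algorithms
  - enrollment 3 (Beth): course_id=NULL, no match -> dropped
  - enrollment 4 (Karen): course_id=3 -> matches Discrete Math
So 1 of 4 rows is dropped.

SQL:
SELECT a.student, b.title AS course
FROM enrollments a
INNER JOIN courses b ON a.course_id = b.id

Result:
student | course       
--------+--------------
Sam     | Economics    
Iris    | Algorithms   
Karen   | Discrete Math


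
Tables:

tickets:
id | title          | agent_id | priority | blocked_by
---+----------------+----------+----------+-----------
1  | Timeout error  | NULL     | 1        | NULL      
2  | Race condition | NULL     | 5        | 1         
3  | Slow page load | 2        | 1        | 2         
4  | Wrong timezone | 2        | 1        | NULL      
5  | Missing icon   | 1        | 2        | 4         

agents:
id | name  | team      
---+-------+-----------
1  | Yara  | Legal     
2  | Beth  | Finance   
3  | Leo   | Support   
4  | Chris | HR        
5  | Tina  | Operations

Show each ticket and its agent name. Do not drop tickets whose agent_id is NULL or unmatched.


LEFT JOIN keeps every row from tickets (the left table); where agent_id has no match in agents, the agent columns become NULL. Walk through each ticket:
  - ticket 1 (Timeout error): agent_id=NULL, no match -> kept with NULL
  - ticket 2 (Race condition): agent_id=NULL, no match -> kept with NULL
  - ticket 3 (Slow page load): agent_id=2 -> matches Beth
  - ticket 4 (Wrong timezone): agent_id=2 -> matches Beth
  - ticket 5 (Missing icon): agent_id=1 -> matches Yara
All 5 rows appear; 2 have NULL agent.

SQL:
SELECT a.title, b.name AS agent
FROM tickets a
LEFT JOIN agents b ON a.agent_id = b.id

Result:
title          | agent
---------------+------
Timeout error  | NULL 
Race condition | NULL 
Slow page load | Beth 
Wrong timezone | Beth 
Missing icon   | Yara 


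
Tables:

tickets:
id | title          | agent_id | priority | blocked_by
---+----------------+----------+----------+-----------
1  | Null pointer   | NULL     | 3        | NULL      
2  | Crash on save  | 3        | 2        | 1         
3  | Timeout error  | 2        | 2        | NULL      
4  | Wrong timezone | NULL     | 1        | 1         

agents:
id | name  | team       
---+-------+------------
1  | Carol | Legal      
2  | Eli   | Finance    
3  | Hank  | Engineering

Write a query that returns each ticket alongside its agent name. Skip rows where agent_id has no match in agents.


INNER JOIN keeps only tickets rows whose agent_id matches an id in agents. Walk through each ticket:
  - ticket 1 (Null pointer): agent_id=NULL, no match -> dropped
  - ticket 2 (Crash on save): agent_id=3 -> matches Hank
  - ticket 3 (Timeout error): agent_id=2 -> matches Eli
  - ticket 4 (Wrong timezone): agent_id=NULL, no match -> dropped
So 2 of 4 rows are dropped.

SQL:
SELECT a.title, b.name AS agent
FROM tickets a
INNER JOIN agents b ON a.agent_id = b.id

Result:
title         | agent
--------------+------
Crash on save | Hank 
Timeout error | Eli  


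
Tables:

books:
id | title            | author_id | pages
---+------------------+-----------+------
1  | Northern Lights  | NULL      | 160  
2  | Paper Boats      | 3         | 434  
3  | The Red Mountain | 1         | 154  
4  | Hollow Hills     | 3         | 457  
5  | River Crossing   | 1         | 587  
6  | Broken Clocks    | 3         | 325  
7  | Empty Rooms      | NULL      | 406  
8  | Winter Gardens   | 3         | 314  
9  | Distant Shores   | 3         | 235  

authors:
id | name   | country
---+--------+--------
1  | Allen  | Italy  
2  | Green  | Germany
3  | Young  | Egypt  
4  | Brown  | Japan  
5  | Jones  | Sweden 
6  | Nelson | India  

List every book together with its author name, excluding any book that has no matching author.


INNER JOIN keeps only books rows whose author_id matches an id in authors. Walk through each book:
  - book 1 (Northern Lights): author_id=NULL, no match -> dropped
  - book 2 (Paper Boats): author_id=3 -> matches Young
  - book 3 (The Red Mountain): author_id=1 -> matches Allen
  - book 4 (Hollow Hills): author_id=3 -> matches Young
  - book 5 (River Crossing): author_id=1 -> matches Allen
  - book 6 (Broken Clocks): author_id=3 -> matches Young
  - book 7 (Empty Rooms): author_id=NULL, no match -> dropped
  - book 8 (Winter Gardens): author_id=3 -> matches Young
  - book 9 (Distant Shores): author_id=3 -> matches Young
So 2 of 9 rows are dropped.

SQL:
SELECT a.title, b.name AS author
FROM books a
INNER JOIN authors b ON a.author_id = b.id

Result:
title            | author
-----------------+-------
Paper Boats      | Young 
The Red Mountain | Allen 
Hollow Hills     | Young 
River Crossing   | Allen 
Broken Clocks    | Young 
Winter Gardens   | Young 
Distant Shores   | Young 


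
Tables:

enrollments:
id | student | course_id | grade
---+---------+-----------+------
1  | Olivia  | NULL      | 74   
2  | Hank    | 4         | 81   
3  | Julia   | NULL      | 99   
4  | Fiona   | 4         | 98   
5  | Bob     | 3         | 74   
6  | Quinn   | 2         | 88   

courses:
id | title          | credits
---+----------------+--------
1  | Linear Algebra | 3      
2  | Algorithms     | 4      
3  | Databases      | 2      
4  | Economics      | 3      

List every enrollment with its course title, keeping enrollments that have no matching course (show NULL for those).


LEFT JOIN keeps every row from enrollments (the left table); where course_id has no match in courses, the course columns become NULL. Walk through each enrollment:
  - enrollment 1 (Olivia): course_id=NULL, no match -> kept with NULL
  - enrollment 2 (Hank): course_id=4 -> matches Economics
  - enrollment 3 (Julia): course_id=NULL, no match -> kept with NULL
  - enrollment 4 (Fiona): course_id=4 -> matches Economics
  - enrollment 5 (Bob): course_id=3 -> matches Databases
  - enrollment 6 (Quinn): course_id=2 -> matches Algorithms
All 6 rows appear; 2 have NULL course.

SQL:
SELECT a.student, b.title AS course
FROM enrollments a
LEFT JOIN courses b ON a.course_id = b.id

Result:
student | course    
--------+-----------
Olivia  | NULL      
Hank    | Economics 
Julia   | NULL      
Fiona   | Economics 
Bob     | Databases 
Quinn   | Algorithms


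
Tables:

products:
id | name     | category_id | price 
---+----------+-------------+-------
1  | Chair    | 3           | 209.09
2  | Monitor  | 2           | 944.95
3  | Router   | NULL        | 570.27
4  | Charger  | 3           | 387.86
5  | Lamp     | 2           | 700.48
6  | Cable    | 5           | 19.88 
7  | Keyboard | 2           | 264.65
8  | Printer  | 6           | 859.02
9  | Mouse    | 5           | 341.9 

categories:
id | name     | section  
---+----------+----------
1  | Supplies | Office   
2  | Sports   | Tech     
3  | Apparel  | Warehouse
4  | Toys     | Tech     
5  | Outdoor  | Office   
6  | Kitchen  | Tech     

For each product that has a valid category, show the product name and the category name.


INNER JOIN keeps only products rows whose category_id matches an id in categories. Walk through each product:
  - product 1 (Chair): category_id=3 -> matches Apparel
  - product 2 (Monitor): category_id=2 -> matches Sports
  - product 3 (Router): category_id=NULL, no match -> dropped
  - product 4 (Charger): category_id=3 -> matches Apparel
  - product 5 (Lamp): category_id=2 -> matches Sports
  - product 6 (Cable): category_id=5 -> matches Outdoor
  - product 7 (Keyboard): category_id=2 -> matches Sports
  - product 8 (Printer): category_id=6 -> matches Kitchen
  - product 9 (Mouse): category_id=5 -> matches Outdoor
So 1 of 9 rows is dropped.

SQL:
SELECT a.name, b.name AS category
FROM products a
INNER JOIN categories b ON a.category_id = b.id

Result:
name     | category
---------+---------
Chair    | Apparel 
Monitor  | Sports  
Charger  | Apparel 
Lamp     | Sports  
Cable    | Outdoor 
Keyboard | Sports  
Printer  | Kitchen 
Mouse    | Outdoor 


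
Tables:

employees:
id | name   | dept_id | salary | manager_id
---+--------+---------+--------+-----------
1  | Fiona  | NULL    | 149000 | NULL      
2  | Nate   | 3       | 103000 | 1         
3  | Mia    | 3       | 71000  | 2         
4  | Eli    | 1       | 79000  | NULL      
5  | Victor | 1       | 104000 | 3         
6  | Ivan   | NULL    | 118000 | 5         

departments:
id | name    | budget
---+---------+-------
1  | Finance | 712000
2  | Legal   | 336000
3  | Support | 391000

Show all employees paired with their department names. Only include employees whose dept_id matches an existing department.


INNER JOIN keeps only employees rows whose dept_id matches an id in departments. Walk through each employee:
  - employee 1 (Fiona): dept_id=NULL, no match -> dropped
  - employee 2 (Nate): dept_id=3 -> matches Support
  - employee 3 (Mia): dept_id=3 -> matches Support
  - employee 4 (Eli): dept_id=1 -> matches Finance
  - employee 5 (Victor): dept_id=1 -> matches Finance
  - employee 6 (Ivan): dept_id=NULL, no match -> dropped
So 2 of 6 rows are dropped.

SQL:
SELECT a.name, b.name AS department
FROM employees a
INNER JOIN departments b ON a.dept_id = b.id

Result:
name   | department
-------+-----------
Nate   | Support   
Mia    | Support   
Eli    | Finance   
Victor | Finance   


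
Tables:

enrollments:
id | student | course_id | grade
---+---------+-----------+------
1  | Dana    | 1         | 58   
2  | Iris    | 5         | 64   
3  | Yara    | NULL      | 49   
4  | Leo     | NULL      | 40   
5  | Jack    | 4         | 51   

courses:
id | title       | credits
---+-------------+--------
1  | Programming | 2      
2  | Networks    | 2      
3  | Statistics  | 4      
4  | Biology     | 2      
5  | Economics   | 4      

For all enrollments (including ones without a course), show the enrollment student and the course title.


LEFT JOIN keeps every row from enrollments (the left table); where course_id has no match in courses, the course columns become NULL. Walk through each enrollment:
  - enrollment 1 (Dana): course_id=1 -> matches Programming
  - enrollment 2 (Iris): course_id=5 -> matches Economics
  - enrollment 3 (Yara): course_id=NULL, no match -> kept with NULL
  - enrollment 4 (Leo): course_id=NULL, no match -> kept with NULL
  - enrollment 5 (Jack): course_id=4 -> matches Biology
All 5 rows appear; 2 have NULL course.

SQL:
SELECT a.student, b.title AS course
FROM enrollments a
LEFT JOIN courses b ON a.course_id = b.id

Result:
student | course     
--------+------------
Dana    | Programming
Iris    | Economics  
Yara    | NULL       
Leo     | NULL       
Jack    | Biology    


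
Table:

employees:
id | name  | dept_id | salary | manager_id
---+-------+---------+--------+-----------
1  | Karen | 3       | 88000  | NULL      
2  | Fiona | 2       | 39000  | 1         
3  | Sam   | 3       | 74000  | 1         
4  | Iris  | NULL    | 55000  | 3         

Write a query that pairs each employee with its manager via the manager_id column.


This is a self-join: employees is joined to a second copy of itself, matching each row's manager_id to another row's id. Use LEFT JOIN so rows with manager_id=NULL are kept.
  - employee 1 (Karen): manager_id=NULL -> NULL
  - employee 2 (Fiona): manager_id=1 -> Karen
  - employee 3 (Sam): manager_id=1 -> Karen
  - employee 4 (Iris): manager_id=3 -> Sam

SQL:
SELECT a.name AS item, b.name AS manager
FROM employees a
LEFT JOIN employees b ON a.manager_id = b.id

Result:
item  | manager
------+--------
Karen | NULL   
Fiona | Karen  
Sam   | Karen  
Iris  | Sam    


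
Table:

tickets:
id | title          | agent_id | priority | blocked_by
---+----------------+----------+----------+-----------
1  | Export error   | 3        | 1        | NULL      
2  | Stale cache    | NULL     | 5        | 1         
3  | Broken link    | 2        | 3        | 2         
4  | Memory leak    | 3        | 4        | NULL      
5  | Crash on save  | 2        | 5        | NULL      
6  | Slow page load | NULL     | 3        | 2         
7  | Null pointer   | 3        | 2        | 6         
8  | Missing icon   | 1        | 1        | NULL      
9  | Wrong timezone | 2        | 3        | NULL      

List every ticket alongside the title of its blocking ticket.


This is a self-join: tickets is joined to a second copy of itself, matching each row's blocked_by to another row's id. Use LEFT JOIN so rows with blocked_by=NULL are kept.
  - ticket 1 (Export error): blocked_by=NULL -> NULL
  - ticket 2 (Stale cache): blocked_by=1 -> Export error
  - ticket 3 (Broken link): blocked_by=2 -> Stale cache
  - ticket 4 (Memory leak): blocked_by=NULL -> NULL
  - ticket 5 (Crash on save): blocked_by=NULL -> NULL
  - ticket 6 (Slow page load): blocked_by=2 -> Stale cache
  - ticket 7 (Null pointer): blocked_by=6 -> Slow page load
  - ticket 8 (Missing icon): blocked_by=NULL -> NULL
  - ticket 9 (Wrong timezone): blocked_by=NULL -> NULL

SQL:
SELECT a.title AS item, b.title AS blocked_by
FROM tickets a
LEFT JOIN tickets b ON a.blocked_by = b.id

Result:
item           | blocked_by    
---------------+---------------
Export error   | NULL          
Stale cache    | Export error  
Broken link    | Stale cache   
Memory leak    | NULL          
Crash on save  | NULL          
Slow page load | Stale cache   
Null pointer   | Slow page load
Missing icon   | NULL          
Wrong timezone | NULL          


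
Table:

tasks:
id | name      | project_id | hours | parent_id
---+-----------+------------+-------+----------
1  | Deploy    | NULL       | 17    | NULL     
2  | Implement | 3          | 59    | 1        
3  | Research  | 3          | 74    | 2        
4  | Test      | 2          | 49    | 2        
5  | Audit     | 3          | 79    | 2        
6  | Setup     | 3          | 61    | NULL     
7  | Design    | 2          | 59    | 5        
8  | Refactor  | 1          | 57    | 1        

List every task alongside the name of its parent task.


This is a self-join: tasks is joined to a second copy of itself, matching each row's parent_id to another row's id. Use LEFT JOIN so rows with parent_id=NULL are kept.
  - task 1 (Deploy): parent_id=NULL -> NULL
  - task 2 (Implement): parent_id=1 -> Deploy
  - task 3 (Research): parent_id=2 -> Implement
  - task 4 (Test): parent_id=2 -> Implement
  - task 5 (Audit): parent_id=2 -> Implement
  - task 6 (Setup): parent_id=NULL -> NULL
  - task 7 (Design): parent_id=5 -> Audit
  - task 8 (Refactor): parent_id=1 -> Deploy

SQL:
SELECT a.name AS item, b.name AS parent
FROM tasks a
LEFT JOIN tasks b ON a.parent_id = b.id

Result:
item      | parent   
----------+----------
Deploy    | NULL     
Implement | Deploy   
Research  | Implement
Test      | Implement
Audit     | Implement
Setup     | NULL     
Design    | Audit    
Refactor  | Deploy   


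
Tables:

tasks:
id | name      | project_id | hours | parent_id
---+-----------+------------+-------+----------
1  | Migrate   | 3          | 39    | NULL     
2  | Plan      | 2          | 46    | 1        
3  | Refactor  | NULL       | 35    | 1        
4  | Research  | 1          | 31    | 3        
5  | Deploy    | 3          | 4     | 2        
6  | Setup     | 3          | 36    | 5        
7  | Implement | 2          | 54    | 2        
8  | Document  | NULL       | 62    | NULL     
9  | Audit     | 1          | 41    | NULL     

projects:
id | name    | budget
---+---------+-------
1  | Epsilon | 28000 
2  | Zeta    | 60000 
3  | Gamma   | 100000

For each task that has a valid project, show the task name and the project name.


INNER JOIN keeps only tasks rows whose project_id matches an id in projects. Walk through each task:
  - task 1 (Migrate): project_id=3 -> matches Gamma
  - task 2 (Plan): project_id=2 -> matches Zeta
  - task 3 (Refactor): project_id=NULL, no match -> dropped
  - task 4 (Research): project_id=1 -> matches Epsilon
  - task 5 (Deploy): project_id=3 -> matches Gamma
  - task 6 (Setup): project_id=3 -> matches Gamma
  - task 7 (Implement): project_id=2 -> matches Zeta
  - task 8 (Document): project_id=NULL, no match -> dropped
  - task 9 (Audit): project_id=1 -> matches Epsilon
So 2 of 9 rows are dropped.

SQL:
SELECT a.name, b.name AS project
FROM tasks a
INNER JOIN projects b ON a.project_id = b.id

Result:
name      | project
----------+--------
Migrate   | Gamma  
Plan      | Zeta   
Research  | Epsilon
Deploy    | Gamma  
Setup     | Gamma  
Implement | Zeta   
Audit     | Epsilon


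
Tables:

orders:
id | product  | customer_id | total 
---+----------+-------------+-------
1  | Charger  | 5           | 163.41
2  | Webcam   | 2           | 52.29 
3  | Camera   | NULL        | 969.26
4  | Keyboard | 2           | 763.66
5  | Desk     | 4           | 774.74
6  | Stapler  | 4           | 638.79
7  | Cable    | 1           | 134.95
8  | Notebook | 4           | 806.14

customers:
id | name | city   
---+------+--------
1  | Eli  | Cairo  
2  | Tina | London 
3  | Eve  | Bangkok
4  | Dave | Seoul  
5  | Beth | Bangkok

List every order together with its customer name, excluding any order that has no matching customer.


INNER JOIN keeps only orders rows whose customer_id matches an id in customers. Walk through each order:
  - order 1 (Charger): customer_id=5 -> matches Beth
  - order 2 (Webcam): customer_id=2 -> matches Tina
  - order 3 (Camera): customer_id=NULL, no match -> dropped
  - order 4 (Keyboard): customer_id=2 -> matches Tina
  - order 5 (Desk): customer_id=4 -> matches Dave
  - order 6 (Stapler): customer_id=4 -> matches Dave
  - order 7 (Cable): customer_id=1 -> matches Eli
  - order 8 (Notebook): customer_id=4 -> matches Dave
So 1 of 8 rows is dropped.

SQL:
SELECT a.product, b.name AS customer
FROM orders a
INNER JOIN customers b ON a.customer_id = b.id

Result:
product  | customer
---------+---------
Charger  | Beth    
Webcam   | Tina    
Keyboard | Tina    
Desk     | Dave    
Stapler  | Dave    
Cable    | Eli     
Notebook | Dave    


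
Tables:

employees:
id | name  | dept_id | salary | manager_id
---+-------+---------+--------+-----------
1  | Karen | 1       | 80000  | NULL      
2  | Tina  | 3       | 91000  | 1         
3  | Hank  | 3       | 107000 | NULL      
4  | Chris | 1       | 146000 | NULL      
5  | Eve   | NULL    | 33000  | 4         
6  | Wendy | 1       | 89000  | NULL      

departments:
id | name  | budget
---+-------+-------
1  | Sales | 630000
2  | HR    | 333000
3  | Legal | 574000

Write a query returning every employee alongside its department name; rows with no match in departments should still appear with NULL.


LEFT JOIN keeps every row from employees (the left table); where dept_id has no match in departments, the department columns become NULL. Walk through each employee:
  - employee 1 (Karen): dept_id=1 -> matches Sales
  - employee 2 (Tina): dept_id=3 -> matches Legal
  - employee 3 (Hank): dept_id=3 -> matches Legal
  - employee 4 (Chris): dept_id=1 -> matches Sales
  - employee 5 (Eve): dept_id=NULL, no match -> kept with NULL
  - employee 6 (Wendy): dept_id=1 -> matches Sales
All 6 rows appear; 1 has NULL department.

SQL:
SELECT a.name, b.name AS department
FROM employees a
LEFT JOIN departments b ON a.dept_id = b.id

Result:
name  | department
------+-----------
Karen | Sales     
Tina  | Legal     
Hank  | Legal     
Chris | Sales     
Eve   | NULL      
Wendy | Sales     


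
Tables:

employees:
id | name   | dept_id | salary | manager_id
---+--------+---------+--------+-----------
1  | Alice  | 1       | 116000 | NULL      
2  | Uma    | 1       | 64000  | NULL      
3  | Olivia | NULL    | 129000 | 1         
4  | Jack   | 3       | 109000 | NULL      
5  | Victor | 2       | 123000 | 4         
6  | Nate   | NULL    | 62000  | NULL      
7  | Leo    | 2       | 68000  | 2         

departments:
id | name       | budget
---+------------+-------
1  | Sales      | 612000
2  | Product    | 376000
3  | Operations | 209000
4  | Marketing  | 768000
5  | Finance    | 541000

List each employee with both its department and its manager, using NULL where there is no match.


Two LEFT JOINs from the same base table employees: one to departments via dept_id, one to employees itself via manager_id. Both are LEFT so every employee is preserved.
Match against departments:
  - employee 1 (Alice): dept_id=1 -> matches Sales
  - employee 2 (Uma): dept_id=1 -> matches Sales
  - employee 3 (Olivia): dept_id=NULL, no match -> kept with NULL
  - employee 4 (Jack): dept_id=3 -> matches Operations
  - employee 5 (Victor): dept_id=2 -> matches Product
  - employee 6 (Nate): dept_id=NULL, no match -> kept with NULL
  - employee 7 (Leo): dept_id=2 -> matches Product
Match against employees (self):
  - employee 1 (Alice): manager_id=NULL -> NULL
  - employee 2 (Uma): manager_id=NULL -> NULL
  - employee 3 (Olivia): manager_id=1 -> Alice
  - employee 4 (Jack): manager_id=NULL -> NULL
  - employee 5 (Victor): manager_id=4 -> Jack
  - employee 6 (Nate): manager_id=NULL -> NULL
  - employee 7 (Leo): manager_id=2 -> Uma

SQL:
SELECT a.name, b.name AS department, c.name AS manager
FROM employees a
LEFT JOIN departments b ON a.dept_id = b.id
LEFT JOIN employees c ON a.manager_id = c.id

Result:
name   | department | manager
-------+------------+--------
Alice  | Sales      | NULL   
Uma    | Sales      | NULL   
Olivia | NULL       | Alice  
Jack   | Operations | NULL   
Victor | Product    | Jack   
Nate   | NULL       | NULL   
Leo    | Product    | Uma    


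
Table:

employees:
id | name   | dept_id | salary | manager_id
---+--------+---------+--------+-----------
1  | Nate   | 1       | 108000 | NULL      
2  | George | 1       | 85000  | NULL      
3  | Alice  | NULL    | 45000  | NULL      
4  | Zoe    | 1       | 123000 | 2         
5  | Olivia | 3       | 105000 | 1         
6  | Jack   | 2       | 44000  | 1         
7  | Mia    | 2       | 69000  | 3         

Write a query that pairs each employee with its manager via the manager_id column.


This is a self-join: employees is joined to a second copy of itself, matching each row's manager_id to another row's id. Use LEFT JOIN so rows with manager_id=NULL are kept.
  - employee 1 (Nate): manager_id=NULL -> NULL
  - employee 2 (George): manager_id=NULL -> NULL
  - employee 3 (Alice): manager_id=NULL -> NULL
  - employee 4 (Zoe): manager_id=2 -> George
  - employee 5 (Olivia): manager_id=1 -> Nate
  - employee 6 (Jack): manager_id=1 -> Nate
  - employee 7 (Mia): manager_id=3 -> Alice

SQL:
SELECT a.name AS item, b.name AS manager
FROM employees a
LEFT JOIN employees b ON a.manager_id = b.id

Result:
item   | manager
-------+--------
Nate   | NULL   
George | NULL   
Alice  | NULL   
Zoe    | George 
Olivia | Nate   
Jack   | Nate   
Mia    | Alice  


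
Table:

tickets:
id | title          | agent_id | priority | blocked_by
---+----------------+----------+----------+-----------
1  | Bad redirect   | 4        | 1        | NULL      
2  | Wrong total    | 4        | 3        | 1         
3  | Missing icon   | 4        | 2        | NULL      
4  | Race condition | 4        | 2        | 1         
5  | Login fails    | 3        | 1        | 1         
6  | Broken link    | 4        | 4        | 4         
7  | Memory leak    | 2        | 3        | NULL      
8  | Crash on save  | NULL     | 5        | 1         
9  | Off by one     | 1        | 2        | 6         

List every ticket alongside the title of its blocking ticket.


This is a self-join: tickets is joined to a second copy of itself, matching each row's blocked_by to another row's id. Use LEFT JOIN so rows with blocked_by=NULL are kept.
  - ticket 1 (Bad redirect): blocked_by=NULL -> NULL
  - ticket 2 (Wrong total): blocked_by=1 -> Bad redirect
  - ticket 3 (Missing icon): blocked_by=NULL -> NULL
  - ticket 4 (Race condition): blocked_by=1 -> Bad redirect
  - ticket 5 (Login fails): blocked_by=1 -> Bad redirect
  - ticket 6 (Broken link): blocked_by=4 -> Race condition
  - ticket 7 (Memory leak): blocked_by=NULL -> NULL
  - ticket 8 (Crash on save): blocked_by=1 -> Bad redirect
  - ticket 9 (Off by one): blocked_by=6 -> Broken link

SQL:
SELECT a.title AS item, b.title AS blocked_by
FROM tickets a
LEFT JOIN tickets b ON a.blocked_by = b.id

Result:
item           | blocked_by    
---------------+---------------
Bad redirect   | NULL          
Wrong total    | Bad redirect  
Missing icon   | NULL          
Race condition | Bad redirect  
Login fails    | Bad redirect  
Broken link    | Race condition
Memory leak    | NULL          
Crash on save  | Bad redirect  
Off by one     | Broken link   


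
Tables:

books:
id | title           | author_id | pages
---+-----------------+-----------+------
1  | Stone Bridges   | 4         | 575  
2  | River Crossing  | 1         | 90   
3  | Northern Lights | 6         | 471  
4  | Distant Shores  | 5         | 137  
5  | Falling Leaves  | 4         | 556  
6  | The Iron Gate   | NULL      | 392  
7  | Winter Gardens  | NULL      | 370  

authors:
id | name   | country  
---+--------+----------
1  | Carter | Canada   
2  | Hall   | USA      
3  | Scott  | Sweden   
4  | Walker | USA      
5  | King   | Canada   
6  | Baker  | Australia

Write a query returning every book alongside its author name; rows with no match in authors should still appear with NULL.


LEFT JOIN keeps every row from books (the left table); where author_id has no match in authors, the author columns become NULL. Walk through each book:
  - book 1 (Stone Bridges): author_id=4 -> matches Walker
  - book 2 (River Crossing): author_id=1 -> matches Carter
  - book 3 (Northern Lights): author_id=6 -> matches Baker
  - book 4 (Distant Shores): author_id=5 -> matches King
  - book 5 (Falling Leaves): author_id=4 -> matches Walker
  - book 6 (The Iron Gate): author_id=NULL, no match -> kept with NULL
  - book 7 (Winter Gardens): author_id=NULL, no match -> kept with NULL
All 7 rows appear; 2 have NULL author.

SQL:
SELECT a.title, b.name AS author
FROM books a
LEFT JOIN authors b ON a.author_id = b.id

Result:
title           | author
----------------+-------
Stone Bridges   | Walker
River Crossing  | Carter
Northern Lights | Baker 
Distant Shores  | King  
Falling Leaves  | Walker
The Iron Gate   | NULL  
Winter Gardens  | NULL  


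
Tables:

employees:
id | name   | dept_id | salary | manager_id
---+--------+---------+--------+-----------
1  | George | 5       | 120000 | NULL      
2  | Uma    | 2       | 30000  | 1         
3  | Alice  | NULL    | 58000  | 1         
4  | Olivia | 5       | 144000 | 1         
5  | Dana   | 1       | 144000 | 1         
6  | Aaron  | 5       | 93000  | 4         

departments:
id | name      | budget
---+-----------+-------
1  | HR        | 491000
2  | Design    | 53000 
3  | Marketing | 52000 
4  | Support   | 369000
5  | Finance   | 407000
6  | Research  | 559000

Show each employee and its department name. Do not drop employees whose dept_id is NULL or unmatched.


LEFT JOIN keeps every row from employees (the left table); where dept_id has no match in departments, the department columns become NULL. Walk through each employee:
  - employee 1 (George): dept_id=5 -> matches Finance
  - employee 2 (Uma): dept_id=2 -> matches Design
  - employee 3 (Alice): dept_id=NULL, no match -> kept with NULL
  - employee 4 (Olivia): dept_id=5 -> matches Finance
  - employee 5 (Dana): dept_id=1 -> matches HR
  - employee 6 (Aaron): dept_id=5 -> matches Finance
All 6 rows appear; 1 has NULL department.

SQL:
SELECT a.name, b.name AS department
FROM employees a
LEFT JOIN departments b ON a.dept_id = b.id

Result:
name   | department
-------+-----------
George | Finance   
Uma    | Design    
Alice  | NULL      
Olivia | Finance   
Dana   | HR        
Aaron  | Finance   


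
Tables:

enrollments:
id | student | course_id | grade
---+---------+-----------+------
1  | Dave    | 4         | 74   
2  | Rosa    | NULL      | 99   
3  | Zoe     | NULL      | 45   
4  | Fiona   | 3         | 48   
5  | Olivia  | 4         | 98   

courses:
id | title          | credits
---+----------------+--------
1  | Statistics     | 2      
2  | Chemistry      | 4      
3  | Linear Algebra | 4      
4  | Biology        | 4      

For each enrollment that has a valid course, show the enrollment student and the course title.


INNER JOIN keeps only enrollments rows whose course_id matches an id in courses. Walk through each enrollment:
  - enrollment 1 (Dave): course_id=4 -> matches Biology
  - enrollment 2 (Rosa): course_id=NULL, no match -> dropped
  - enrollment 3 (Zoe): course_id=NULL, no match -> dropped
  - enrollment 4 (Fiona): course_id=3 -> matches Linear Algebra
  - enrollment 5 (Olivia): course_id=4 -> matches Biology
So 2 of 5 rows are dropped.

SQL:
SELECT a.student, b.title AS course
FROM enrollments a
INNER JOIN courses b ON a.course_id = b.id

Result:
student | course        
--------+---------------
Dave    | Biology       
Fiona   | Linear Algebra
Olivia  | Biology       


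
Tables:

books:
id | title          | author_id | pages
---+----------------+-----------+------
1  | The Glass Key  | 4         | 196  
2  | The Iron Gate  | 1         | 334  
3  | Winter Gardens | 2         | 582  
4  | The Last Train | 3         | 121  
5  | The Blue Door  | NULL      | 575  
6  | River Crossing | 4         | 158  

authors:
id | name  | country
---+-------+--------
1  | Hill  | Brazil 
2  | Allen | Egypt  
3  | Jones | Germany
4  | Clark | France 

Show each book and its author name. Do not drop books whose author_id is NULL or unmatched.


LEFT JOIN keeps every row from books (the left table); where author_id has no match in authors, the author columns become NULL. Walk through each book:
  - book 1 (The Glass Key): author_id=4 -> matches Clark
  - book 2 (The Iron Gate): author_id=1 -> matches Hill
  - book 3 (Winter Gardens): author_id=2 -> matches Allen
  - book 4 (The Last Train): author_id=3 -> matches Jones
  - book 5 (The Blue Door): author_id=NULL, no match -> kept with NULL
  - book 6 (River Crossing): author_id=4 -> matches Clark
All 6 rows appear; 1 has NULL author.

SQL:
SELECT a.title, b.name AS author
FROM books a
LEFT JOIN authors b ON a.author_id = b.id

Result:
title          | author
---------------+-------
The Glass Key  | Clark 
The Iron Gate  | Hill  
Winter Gardens | Allen 
The Last Train | Jones 
The Blue Door  | NULL  
River Crossing | Clark 


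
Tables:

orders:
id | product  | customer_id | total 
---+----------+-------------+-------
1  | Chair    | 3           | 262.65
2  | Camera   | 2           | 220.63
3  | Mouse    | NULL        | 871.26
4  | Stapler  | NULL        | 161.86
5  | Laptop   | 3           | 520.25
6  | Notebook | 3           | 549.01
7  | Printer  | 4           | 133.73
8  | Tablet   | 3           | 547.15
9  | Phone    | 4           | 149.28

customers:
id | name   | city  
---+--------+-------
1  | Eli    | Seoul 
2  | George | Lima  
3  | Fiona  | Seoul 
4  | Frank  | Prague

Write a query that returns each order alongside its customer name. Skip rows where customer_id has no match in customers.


INNER JOIN keeps only orders rows whose customer_id matches an id in customers. Walk through each order:
  - order 1 (Chair): customer_id=3 -> matches Fiona
  - order 2 (Camera): customer_id=2 -> matches George
  - order 3 (Mouse): customer_id=NULL, no match -> dropped
  - order 4 (Stapler): customer_id=NULL, no match -> dropped
  - order 5 (Laptop): customer_id=3 -> matches Fiona
  - order 6 (Notebook): customer_id=3 -> matches Fiona
  - order 7 (Printer): customer_id=4 -> matches Frank
  - order 8 (Tablet): customer_id=3 -> matches Fiona
  - order 9 (Phone): customer_id=4 -> matches Frank
So 2 of 9 rows are dropped.

SQL:
SELECT a.product, b.name AS customer
FROM orders a
INNER JOIN customers b ON a.customer_id = b.id

Result:
product  | customer
---------+---------
Chair    | Fiona   
Camera   | George  
Laptop   | Fiona   
Notebook | Fiona   
Printer  | Frank   
Tablet   | Fiona   
Phone    | Frank   
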